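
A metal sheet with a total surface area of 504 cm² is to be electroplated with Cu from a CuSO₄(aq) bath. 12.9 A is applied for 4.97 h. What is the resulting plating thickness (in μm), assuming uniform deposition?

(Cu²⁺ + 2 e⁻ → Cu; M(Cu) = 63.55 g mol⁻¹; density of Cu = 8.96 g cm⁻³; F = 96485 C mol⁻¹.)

168 μm

Q = I·t = 12.90 × 17892 = 230800 C; n(e⁻) = 2.392 mol.
n(Cu) = n(e⁻)/2 = 1.196 mol, so m = 1.196 × 63.55 = 76.01 g.
Volume = m/ρ = 76.01 / 8.96 = 8.483 cm³.
Thickness = V/A = 8.483 / 504 = 0.0168 cm = 168 μm.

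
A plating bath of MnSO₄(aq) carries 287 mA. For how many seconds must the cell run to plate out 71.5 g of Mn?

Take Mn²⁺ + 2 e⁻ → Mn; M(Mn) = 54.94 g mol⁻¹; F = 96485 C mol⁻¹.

n(Mn) = m/M = 71.5 / 54.94 = 1.301 mol.
Each Mn atom requires 2 electrons, so n(e⁻) = 2 × 1.301 = 2.603 mol.
Q = n(e⁻)·F = 2.603 × 96485 = 251100 C.
t = Q/I = 251100 / 0.2870 A = 875000 s.

8.75 × 10⁵ s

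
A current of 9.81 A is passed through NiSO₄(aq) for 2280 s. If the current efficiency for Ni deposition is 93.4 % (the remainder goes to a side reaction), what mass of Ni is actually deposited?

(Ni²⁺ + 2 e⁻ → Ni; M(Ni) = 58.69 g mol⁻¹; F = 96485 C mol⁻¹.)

Q = I·t = 9.810 × 2280.0 = 22370 C.
n(e⁻) = 22370/96485 = 0.2318 mol; theoretically n(Ni) = 0.2318/2 = 0.1159 mol, m_theo = 6.803 g.
At 93.4 % efficiency, m_actual = 0.934 × 6.803 = 6.35 g.

6.35 g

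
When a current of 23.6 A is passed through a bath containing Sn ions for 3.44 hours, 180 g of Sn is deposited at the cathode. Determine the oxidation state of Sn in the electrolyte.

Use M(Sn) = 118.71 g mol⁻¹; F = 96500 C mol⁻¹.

Q = I·t = 23.60 A × 12384 s = 292300 C, so n(e⁻) = 292300/96500 = 3.029 mol.
n(Sn) deposited = 180 / 118.71 = 1.516 mol.
Electrons per atom = n(e⁻)/n(Sn) = 3.029 / 1.516 = 2.00 ≈ 2, so the ion is Sn²⁺.

+2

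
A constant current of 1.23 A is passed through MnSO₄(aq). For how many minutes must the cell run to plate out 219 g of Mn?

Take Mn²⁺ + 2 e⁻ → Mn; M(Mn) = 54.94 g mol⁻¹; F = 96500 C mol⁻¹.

10400 min

n(Mn) = m/M = 219 / 54.94 = 3.986 mol.
Each Mn atom requires 2 electrons, so n(e⁻) = 2 × 3.986 = 7.972 mol.
Q = n(e⁻)·F = 7.972 × 96500 = 769300 C.
t = Q/I = 769300 / 1.230 A = 625500 s = 10400 min.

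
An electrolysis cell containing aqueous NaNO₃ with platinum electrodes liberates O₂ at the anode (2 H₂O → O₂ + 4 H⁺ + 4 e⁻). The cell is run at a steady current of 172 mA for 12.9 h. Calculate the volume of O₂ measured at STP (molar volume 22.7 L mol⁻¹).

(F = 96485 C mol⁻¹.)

Q = I·t = 0.1720 A × 46440 s = 7988 C.
n(e⁻) = Q/F = 7988 / 96485 = 0.08279 mol.
4 electrons are transferred per O₂ molecule, so n(O₂) = 0.08279 / 4 = 0.02070 mol.
V = n × V_m = 0.02070 × 22.7 = 0.470 L.

0.470 L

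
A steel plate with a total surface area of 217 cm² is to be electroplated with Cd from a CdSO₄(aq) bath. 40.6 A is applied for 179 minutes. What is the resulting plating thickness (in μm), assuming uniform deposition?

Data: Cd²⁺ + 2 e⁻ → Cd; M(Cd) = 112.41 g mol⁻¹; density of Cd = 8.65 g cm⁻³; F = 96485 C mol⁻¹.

Q = I·t = 40.60 × 10740 = 436000 C; n(e⁻) = 4.519 mol.
n(Cd) = n(e⁻)/2 = 2.260 mol, so m = 2.260 × 112.41 = 254.0 g.
Volume = m/ρ = 254.0 / 8.65 = 29.36 cm³.
Thickness = V/A = 29.36 / 217 = 0.135 cm = 1350 μm.

1350 μm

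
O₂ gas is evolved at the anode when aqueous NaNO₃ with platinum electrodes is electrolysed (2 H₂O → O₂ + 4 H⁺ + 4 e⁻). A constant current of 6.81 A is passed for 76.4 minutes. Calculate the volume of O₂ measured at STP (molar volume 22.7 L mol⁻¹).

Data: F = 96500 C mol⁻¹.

Q = I·t = 6.810 A × 4584.0 s = 31220 C.
n(e⁻) = Q/F = 31220 / 96500 = 0.3235 mol.
4 electrons are transferred per O₂ molecule, so n(O₂) = 0.3235 / 4 = 0.08087 mol.
V = n × V_m = 0.08087 × 22.7 = 1.84 L.

1.84 L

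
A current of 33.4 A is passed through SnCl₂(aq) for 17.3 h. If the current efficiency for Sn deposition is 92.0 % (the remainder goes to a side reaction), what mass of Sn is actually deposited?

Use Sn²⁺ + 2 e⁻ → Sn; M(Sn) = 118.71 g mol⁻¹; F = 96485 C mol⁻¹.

Q = I·t = 33.40 × 62280 = 2080000 C.
n(e⁻) = 2080000/96485 = 21.56 mol; theoretically n(Sn) = 21.56/2 = 10.78 mol, m_theo = 1280 g.
At 92.0 % efficiency, m_actual = 0.920 × 1280 = 1180 g.

1180 g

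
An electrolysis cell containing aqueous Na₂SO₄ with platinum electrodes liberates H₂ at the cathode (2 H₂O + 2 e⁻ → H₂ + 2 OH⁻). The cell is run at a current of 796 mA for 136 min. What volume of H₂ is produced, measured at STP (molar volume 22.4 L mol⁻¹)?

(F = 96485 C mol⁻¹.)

0.754 L

Q = I·t = 0.7960 A × 8160.0 s = 6495 C.
n(e⁻) = Q/F = 6495 / 96485 = 0.06732 mol.
2 electrons are transferred per H₂ molecule, so n(H₂) = 0.06732 / 2 = 0.03366 mol.
V = n × V_m = 0.03366 × 22.4 = 0.754 L.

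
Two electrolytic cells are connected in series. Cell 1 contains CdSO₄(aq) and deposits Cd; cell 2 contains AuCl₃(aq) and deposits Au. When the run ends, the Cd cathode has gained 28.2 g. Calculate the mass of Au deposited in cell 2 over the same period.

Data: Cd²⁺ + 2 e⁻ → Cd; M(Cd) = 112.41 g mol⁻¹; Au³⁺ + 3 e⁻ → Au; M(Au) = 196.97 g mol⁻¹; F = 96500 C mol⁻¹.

n(Cd) = 28.2 / 112.41 = 0.2509 mol.
Since Cd²⁺ + 2 e⁻ → Cd, n(e⁻) passed = 2 × 0.2509 = 0.5017 mol.
Cells in series carry the same charge, so the same 0.5017 mol of electrons passes through cell 2.
Au³⁺ + 3 e⁻ → Au, so n(Au) = 0.5017 / 3 = 0.1672 mol.
m(Au) = 0.1672 × 196.97 = 32.9 g.

32.9 g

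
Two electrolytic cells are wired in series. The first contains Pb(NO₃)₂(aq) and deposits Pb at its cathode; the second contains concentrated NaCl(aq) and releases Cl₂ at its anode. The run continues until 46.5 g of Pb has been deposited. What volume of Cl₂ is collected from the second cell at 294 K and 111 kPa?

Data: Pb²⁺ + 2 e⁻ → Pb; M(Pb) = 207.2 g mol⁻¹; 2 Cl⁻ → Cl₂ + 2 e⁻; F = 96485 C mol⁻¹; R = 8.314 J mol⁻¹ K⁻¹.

4.94 L

n(Pb) = 46.5 / 207.2 = 0.2244 mol, so n(e⁻) = 2 × 0.2244 = 0.4488 mol.
The cells are in series, so the same 0.4488 mol of electrons passes through the second cell.
2 Cl⁻ → Cl₂ + 2 e⁻ — 2 mol e⁻ per mol Cl₂, so n(Cl₂) = 0.4488/2 = 0.2244 mol.
V = nRT/P = (0.2244 × 8.314 × 294) / (111 × 10³) = 0.00494 m³ = 4.94 L.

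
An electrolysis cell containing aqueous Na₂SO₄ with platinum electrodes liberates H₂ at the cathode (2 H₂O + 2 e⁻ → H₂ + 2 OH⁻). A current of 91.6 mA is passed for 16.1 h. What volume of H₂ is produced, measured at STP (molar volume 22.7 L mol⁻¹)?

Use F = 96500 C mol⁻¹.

0.624 L

Q = I·t = 0.09160 A × 57960 s = 5309 C.
n(e⁻) = Q/F = 5309 / 96500 = 0.05502 mol.
2 electrons are transferred per H₂ molecule, so n(H₂) = 0.05502 / 2 = 0.02751 mol.
V = n × V_m = 0.02751 × 22.7 = 0.624 L.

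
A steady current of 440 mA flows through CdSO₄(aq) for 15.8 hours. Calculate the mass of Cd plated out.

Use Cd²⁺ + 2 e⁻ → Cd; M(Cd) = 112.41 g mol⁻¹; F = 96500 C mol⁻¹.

Q = I·t = 0.4400 A × 56880 s = 25030 C.
n(e⁻) = Q/F = 25030 / 96500 = 0.2593 mol.
Cd²⁺ + 2 e⁻ → Cd, so n(Cd) = n(e⁻)/2 = 0.1297 mol.
m = n·M = 0.1297 × 112.41 = 14.6 g.

14.6 g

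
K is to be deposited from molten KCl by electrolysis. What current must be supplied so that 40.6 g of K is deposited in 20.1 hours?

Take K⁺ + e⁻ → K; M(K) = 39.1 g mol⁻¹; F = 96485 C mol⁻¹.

n(K) = 40.6 / 39.1 = 1.038 mol.
n(e⁻) = 1 × 1.038 = 1.038 mol.
Q = n(e⁻)·F = 1.038 × 96485 = 100200 C.
I = Q/t = 100200 / 72360 s = 1.38 A.

1.38 A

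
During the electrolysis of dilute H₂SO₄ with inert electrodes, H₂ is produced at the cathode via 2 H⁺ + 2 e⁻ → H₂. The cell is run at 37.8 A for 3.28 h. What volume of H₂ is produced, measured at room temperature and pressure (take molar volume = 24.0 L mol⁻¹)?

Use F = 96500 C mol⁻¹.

Q = I·t = 37.80 A × 11808 s = 446300 C.
n(e⁻) = Q/F = 446300 / 96500 = 4.625 mol.
2 electrons are transferred per H₂ molecule, so n(H₂) = 4.625 / 2 = 2.313 mol.
V = n × V_m = 2.313 × 24.0 = 55.5 L.

55.5 L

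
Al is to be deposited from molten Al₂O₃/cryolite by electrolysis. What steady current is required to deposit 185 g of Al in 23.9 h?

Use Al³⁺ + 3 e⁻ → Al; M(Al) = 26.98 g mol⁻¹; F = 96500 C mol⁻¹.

n(Al) = 185 / 26.98 = 6.857 mol.
n(e⁻) = 3 × 6.857 = 20.57 mol.
Q = n(e⁻)·F = 20.57 × 96500 = 1985000 C.
I = Q/t = 1985000 / 86040 s = 23.1 A.

23.1 A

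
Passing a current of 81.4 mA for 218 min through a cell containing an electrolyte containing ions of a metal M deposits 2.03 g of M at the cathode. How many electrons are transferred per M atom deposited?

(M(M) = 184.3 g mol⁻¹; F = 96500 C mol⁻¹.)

Q = I·t = 0.08140 A × 13080 s = 1065 C, so n(e⁻) = 1065/96500 = 0.01103 mol.
n(M) deposited = 2.03 / 184.3 = 0.01101 mol.
Electrons per atom = n(e⁻)/n(M) = 0.01103 / 0.01101 = 1.00 ≈ 1, so the ion is M⁺.

1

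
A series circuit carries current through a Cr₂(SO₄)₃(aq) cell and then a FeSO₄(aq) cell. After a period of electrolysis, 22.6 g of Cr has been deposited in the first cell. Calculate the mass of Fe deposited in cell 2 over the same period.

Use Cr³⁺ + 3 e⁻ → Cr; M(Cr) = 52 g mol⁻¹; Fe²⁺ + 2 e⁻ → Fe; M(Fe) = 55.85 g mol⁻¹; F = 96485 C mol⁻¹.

36.4 g

n(Cr) = 22.6 / 52 = 0.4346 mol.
Since Cr³⁺ + 3 e⁻ → Cr, n(e⁻) passed = 3 × 0.4346 = 1.304 mol.
Cells in series carry the same charge, so the same 1.304 mol of electrons passes through cell 2.
Fe²⁺ + 2 e⁻ → Fe, so n(Fe) = 1.304 / 2 = 0.6519 mol.
m(Fe) = 0.6519 × 55.85 = 36.4 g.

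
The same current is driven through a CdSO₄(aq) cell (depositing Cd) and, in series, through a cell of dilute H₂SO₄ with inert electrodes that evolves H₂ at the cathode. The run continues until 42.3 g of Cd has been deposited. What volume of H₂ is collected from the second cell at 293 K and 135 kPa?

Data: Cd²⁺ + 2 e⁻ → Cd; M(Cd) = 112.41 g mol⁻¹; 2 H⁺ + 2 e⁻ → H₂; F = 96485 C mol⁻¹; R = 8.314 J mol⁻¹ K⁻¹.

n(Cd) = 42.3 / 112.41 = 0.3763 mol, so n(e⁻) = 2 × 0.3763 = 0.7526 mol.
The cells are in series, so the same 0.7526 mol of electrons passes through the second cell.
2 H⁺ + 2 e⁻ → H₂ — 2 mol e⁻ per mol H₂, so n(H₂) = 0.7526/2 = 0.3763 mol.
V = nRT/P = (0.3763 × 8.314 × 293) / (135 × 10³) = 0.00679 m³ = 6.79 L.

6.79 L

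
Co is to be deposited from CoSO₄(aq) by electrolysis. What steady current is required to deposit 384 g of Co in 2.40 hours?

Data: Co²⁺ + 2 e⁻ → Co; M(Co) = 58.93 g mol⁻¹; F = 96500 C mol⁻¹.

n(Co) = 384 / 58.93 = 6.516 mol.
n(e⁻) = 2 × 6.516 = 13.03 mol.
Q = n(e⁻)·F = 13.03 × 96500 = 1258000 C.
I = Q/t = 1258000 / 8640.0 s = 146 A.

146 A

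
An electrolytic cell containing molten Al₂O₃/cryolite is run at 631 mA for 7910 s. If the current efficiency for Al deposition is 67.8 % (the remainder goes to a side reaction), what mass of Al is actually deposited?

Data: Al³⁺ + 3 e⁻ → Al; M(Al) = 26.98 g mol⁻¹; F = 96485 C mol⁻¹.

0.315 g

Q = I·t = 0.6310 × 7910.0 = 4991 C.
n(e⁻) = 4991/96485 = 0.05173 mol; theoretically n(Al) = 0.05173/3 = 0.01724 mol, m_theo = 0.4652 g.
At 67.8 % efficiency, m_actual = 0.678 × 0.4652 = 0.315 g.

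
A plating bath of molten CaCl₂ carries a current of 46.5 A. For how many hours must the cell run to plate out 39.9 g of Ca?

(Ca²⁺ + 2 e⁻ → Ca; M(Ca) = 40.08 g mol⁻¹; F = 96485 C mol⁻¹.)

1.15 h

n(Ca) = m/M = 39.9 / 40.08 = 0.9955 mol.
Each Ca atom requires 2 electrons, so n(e⁻) = 2 × 0.9955 = 1.991 mol.
Q = n(e⁻)·F = 1.991 × 96485 = 192100 C.
t = Q/I = 192100 / 46.50 A = 4131 s = 1.15 h.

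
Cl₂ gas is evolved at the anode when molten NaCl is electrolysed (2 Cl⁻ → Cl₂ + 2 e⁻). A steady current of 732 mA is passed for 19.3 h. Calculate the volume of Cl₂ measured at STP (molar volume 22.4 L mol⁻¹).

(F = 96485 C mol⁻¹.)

5.90 L

Q = I·t = 0.7320 A × 69480 s = 50860 C.
n(e⁻) = Q/F = 50860 / 96485 = 0.5271 mol.
2 electrons are transferred per Cl₂ molecule, so n(Cl₂) = 0.5271 / 2 = 0.2636 mol.
V = n × V_m = 0.2636 × 22.4 = 5.90 L.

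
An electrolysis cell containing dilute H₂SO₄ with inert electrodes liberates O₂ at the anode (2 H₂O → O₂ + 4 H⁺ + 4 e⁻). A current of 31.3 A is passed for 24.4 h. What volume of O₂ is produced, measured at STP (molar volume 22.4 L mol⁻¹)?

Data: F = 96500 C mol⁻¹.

Q = I·t = 31.30 A × 87840 s = 2749000 C.
n(e⁻) = Q/F = 2749000 / 96500 = 28.49 mol.
4 electrons are transferred per O₂ molecule, so n(O₂) = 28.49 / 4 = 7.123 mol.
V = n × V_m = 7.123 × 22.4 = 160 L.

160 L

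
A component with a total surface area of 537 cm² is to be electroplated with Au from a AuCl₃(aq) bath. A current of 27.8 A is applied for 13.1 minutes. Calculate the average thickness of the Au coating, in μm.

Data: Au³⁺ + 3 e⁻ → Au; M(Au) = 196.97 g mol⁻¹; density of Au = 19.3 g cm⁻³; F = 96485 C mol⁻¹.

Q = I·t = 27.80 × 786.00 = 21850 C; n(e⁻) = 0.2265 mol.
n(Au) = n(e⁻)/3 = 0.07549 mol, so m = 0.07549 × 196.97 = 14.87 g.
Volume = m/ρ = 14.87 / 19.3 = 0.7704 cm³.
Thickness = V/A = 0.7704 / 537 = 0.00143 cm = 14.3 μm.

14.3 μm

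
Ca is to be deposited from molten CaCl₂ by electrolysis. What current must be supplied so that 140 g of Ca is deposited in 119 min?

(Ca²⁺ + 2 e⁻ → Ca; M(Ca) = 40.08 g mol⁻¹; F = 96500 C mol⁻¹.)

94.4 A

n(Ca) = 140 / 40.08 = 3.493 mol.
n(e⁻) = 2 × 3.493 = 6.986 mol.
Q = n(e⁻)·F = 6.986 × 96500 = 674200 C.
I = Q/t = 674200 / 7140.0 s = 94.4 A.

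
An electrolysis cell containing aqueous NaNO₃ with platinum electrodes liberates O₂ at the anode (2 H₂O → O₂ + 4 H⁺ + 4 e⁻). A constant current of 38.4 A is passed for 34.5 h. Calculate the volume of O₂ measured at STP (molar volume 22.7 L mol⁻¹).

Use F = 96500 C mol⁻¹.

280 L

Q = I·t = 38.40 A × 124200 s = 4769000 C.
n(e⁻) = Q/F = 4769000 / 96500 = 49.42 mol.
4 electrons are transferred per O₂ molecule, so n(O₂) = 49.42 / 4 = 12.36 mol.
V = n × V_m = 12.36 × 22.7 = 280 L.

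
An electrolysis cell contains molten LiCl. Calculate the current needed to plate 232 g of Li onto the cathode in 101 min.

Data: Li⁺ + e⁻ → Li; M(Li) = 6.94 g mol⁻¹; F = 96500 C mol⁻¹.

n(Li) = 232 / 6.94 = 33.43 mol.
n(e⁻) = 1 × 33.43 = 33.43 mol.
Q = n(e⁻)·F = 33.43 × 96500 = 3226000 C.
I = Q/t = 3226000 / 6060.0 s = 532 A.

532 A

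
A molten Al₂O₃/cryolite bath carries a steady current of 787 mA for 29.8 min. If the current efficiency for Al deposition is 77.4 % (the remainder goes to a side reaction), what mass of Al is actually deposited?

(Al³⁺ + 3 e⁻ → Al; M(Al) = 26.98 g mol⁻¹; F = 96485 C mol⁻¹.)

Q = I·t = 0.7870 × 1788.0 = 1407 C.
n(e⁻) = 1407/96485 = 0.01458 mol; theoretically n(Al) = 0.01458/3 = 0.004861 mol, m_theo = 0.1312 g.
At 77.4 % efficiency, m_actual = 0.774 × 0.1312 = 0.102 g.

0.102 g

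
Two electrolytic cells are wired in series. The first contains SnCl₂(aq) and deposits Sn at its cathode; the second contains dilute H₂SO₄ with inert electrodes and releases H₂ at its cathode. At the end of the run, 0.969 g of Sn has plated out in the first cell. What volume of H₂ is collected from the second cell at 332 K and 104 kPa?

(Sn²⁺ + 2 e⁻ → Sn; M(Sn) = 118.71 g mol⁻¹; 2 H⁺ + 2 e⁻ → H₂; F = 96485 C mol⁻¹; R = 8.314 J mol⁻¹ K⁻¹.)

0.217 L

n(Sn) = 0.969 / 118.71 = 0.008163 mol, so n(e⁻) = 2 × 0.008163 = 0.01633 mol.
The cells are in series, so the same 0.01633 mol of electrons passes through the second cell.
2 H⁺ + 2 e⁻ → H₂ — 2 mol e⁻ per mol H₂, so n(H₂) = 0.01633/2 = 0.008163 mol.
V = nRT/P = (0.008163 × 8.314 × 332) / (104 × 10³) = 2.17 × 10⁻⁴ m³ = 0.217 L.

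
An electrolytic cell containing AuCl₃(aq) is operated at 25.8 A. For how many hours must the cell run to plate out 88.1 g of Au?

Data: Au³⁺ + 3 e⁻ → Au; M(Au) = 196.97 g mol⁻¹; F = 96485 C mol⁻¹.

1.39 h

n(Au) = m/M = 88.1 / 196.97 = 0.4473 mol.
Each Au atom requires 3 electrons, so n(e⁻) = 3 × 0.4473 = 1.342 mol.
Q = n(e⁻)·F = 1.342 × 96485 = 129500 C.
t = Q/I = 129500 / 25.80 A = 5018 s = 1.39 h.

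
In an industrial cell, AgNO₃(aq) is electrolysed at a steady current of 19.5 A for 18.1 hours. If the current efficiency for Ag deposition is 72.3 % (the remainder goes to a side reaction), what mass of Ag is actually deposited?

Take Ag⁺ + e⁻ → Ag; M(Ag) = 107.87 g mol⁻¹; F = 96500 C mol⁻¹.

1030 g

Q = I·t = 19.50 × 65160 = 1271000 C.
n(e⁻) = 1271000/96500 = 13.17 mol; theoretically n(Ag) = 13.17/1 = 13.17 mol, m_theo = 1420 g.
At 72.3 % efficiency, m_actual = 0.723 × 1420 = 1030 g.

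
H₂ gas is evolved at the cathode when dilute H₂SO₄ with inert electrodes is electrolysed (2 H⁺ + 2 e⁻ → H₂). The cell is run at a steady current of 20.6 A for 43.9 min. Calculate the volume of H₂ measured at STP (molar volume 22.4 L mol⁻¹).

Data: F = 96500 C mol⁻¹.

Q = I·t = 20.60 A × 2634.0 s = 54260 C.
n(e⁻) = Q/F = 54260 / 96500 = 0.5623 mol.
2 electrons are transferred per H₂ molecule, so n(H₂) = 0.5623 / 2 = 0.2811 mol.
V = n × V_m = 0.2811 × 22.4 = 6.30 L.

6.30 L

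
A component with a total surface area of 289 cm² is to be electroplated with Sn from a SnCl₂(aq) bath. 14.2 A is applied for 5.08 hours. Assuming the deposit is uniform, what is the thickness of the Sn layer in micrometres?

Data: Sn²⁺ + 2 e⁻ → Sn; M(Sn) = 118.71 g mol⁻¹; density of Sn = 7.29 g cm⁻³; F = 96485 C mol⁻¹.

758 μm

Q = I·t = 14.20 × 18288 = 259700 C; n(e⁻) = 2.692 mol.
n(Sn) = n(e⁻)/2 = 1.346 mol, so m = 1.346 × 118.71 = 159.8 g.
Volume = m/ρ = 159.8 / 7.29 = 21.91 cm³.
Thickness = V/A = 21.91 / 289 = 0.0758 cm = 758 μm.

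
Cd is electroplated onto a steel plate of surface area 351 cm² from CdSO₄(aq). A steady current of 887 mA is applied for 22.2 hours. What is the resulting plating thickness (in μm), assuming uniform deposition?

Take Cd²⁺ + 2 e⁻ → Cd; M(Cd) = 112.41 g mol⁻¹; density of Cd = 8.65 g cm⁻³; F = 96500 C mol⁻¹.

Q = I·t = 0.8870 × 79920 = 70890 C; n(e⁻) = 0.7346 mol.
n(Cd) = n(e⁻)/2 = 0.3673 mol, so m = 0.3673 × 112.41 = 41.29 g.
Volume = m/ρ = 41.29 / 8.65 = 4.773 cm³.
Thickness = V/A = 4.773 / 351 = 0.0136 cm = 136 μm.

136 μm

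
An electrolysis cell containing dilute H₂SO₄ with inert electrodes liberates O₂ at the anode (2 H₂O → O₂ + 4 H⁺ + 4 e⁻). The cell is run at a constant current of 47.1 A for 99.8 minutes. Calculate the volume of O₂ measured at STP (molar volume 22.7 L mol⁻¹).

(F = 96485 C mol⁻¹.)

Q = I·t = 47.10 A × 5988.0 s = 282000 C.
n(e⁻) = Q/F = 282000 / 96485 = 2.923 mol.
4 electrons are transferred per O₂ molecule, so n(O₂) = 2.923 / 4 = 0.7308 mol.
V = n × V_m = 0.7308 × 22.7 = 16.6 L.

16.6 L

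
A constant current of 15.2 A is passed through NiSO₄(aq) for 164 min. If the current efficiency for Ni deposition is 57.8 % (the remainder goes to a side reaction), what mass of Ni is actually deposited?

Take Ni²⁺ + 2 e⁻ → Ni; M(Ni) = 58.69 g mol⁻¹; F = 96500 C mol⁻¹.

Q = I·t = 15.20 × 9840.0 = 149600 C.
n(e⁻) = 149600/96500 = 1.550 mol; theoretically n(Ni) = 1.550/2 = 0.7750 mol, m_theo = 45.48 g.
At 57.8 % efficiency, m_actual = 0.578 × 45.48 = 26.3 g.

26.3 g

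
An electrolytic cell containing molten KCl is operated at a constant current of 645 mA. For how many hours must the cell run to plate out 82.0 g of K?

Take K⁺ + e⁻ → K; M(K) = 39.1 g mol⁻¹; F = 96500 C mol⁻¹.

n(K) = m/M = 82.0 / 39.1 = 2.097 mol.
Each K atom requires 1 electron, so n(e⁻) = 1 × 2.097 = 2.097 mol.
Q = n(e⁻)·F = 2.097 × 96500 = 202400 C.
t = Q/I = 202400 / 0.6450 A = 313800 s = 87.2 h.

87.2 h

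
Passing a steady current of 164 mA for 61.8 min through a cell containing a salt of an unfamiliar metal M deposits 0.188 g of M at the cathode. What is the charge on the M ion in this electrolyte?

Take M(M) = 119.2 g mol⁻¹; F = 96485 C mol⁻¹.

+4

Q = I·t = 0.1640 A × 3708.0 s = 608.1 C, so n(e⁻) = 608.1/96485 = 0.006303 mol.
n(M) deposited = 0.188 / 119.2 = 0.001577 mol.
Electrons per atom = n(e⁻)/n(M) = 0.006303 / 0.001577 = 4.00 ≈ 4, so the ion is M⁴⁺.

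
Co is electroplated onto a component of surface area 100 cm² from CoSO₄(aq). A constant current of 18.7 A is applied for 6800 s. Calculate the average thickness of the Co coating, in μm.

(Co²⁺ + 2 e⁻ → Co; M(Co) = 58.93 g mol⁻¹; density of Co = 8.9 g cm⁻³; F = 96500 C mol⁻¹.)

Q = I·t = 18.70 × 6800.0 = 127200 C; n(e⁻) = 1.318 mol.
n(Co) = n(e⁻)/2 = 0.6589 mol, so m = 0.6589 × 58.93 = 38.83 g.
Volume = m/ρ = 38.83 / 8.9 = 4.363 cm³.
Thickness = V/A = 4.363 / 100 = 0.0436 cm = 436 μm.

436 μm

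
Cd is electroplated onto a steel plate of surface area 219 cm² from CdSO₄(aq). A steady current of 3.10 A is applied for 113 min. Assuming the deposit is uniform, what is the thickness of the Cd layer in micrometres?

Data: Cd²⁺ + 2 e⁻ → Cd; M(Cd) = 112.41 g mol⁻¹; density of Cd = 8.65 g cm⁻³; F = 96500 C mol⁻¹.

64.6 μm

Q = I·t = 3.100 × 6780.0 = 21020 C; n(e⁻) = 0.2178 mol.
n(Cd) = n(e⁻)/2 = 0.1089 mol, so m = 0.1089 × 112.41 = 12.24 g.
Volume = m/ρ = 12.24 / 8.65 = 1.415 cm³.
Thickness = V/A = 1.415 / 219 = 0.00646 cm = 64.6 μm.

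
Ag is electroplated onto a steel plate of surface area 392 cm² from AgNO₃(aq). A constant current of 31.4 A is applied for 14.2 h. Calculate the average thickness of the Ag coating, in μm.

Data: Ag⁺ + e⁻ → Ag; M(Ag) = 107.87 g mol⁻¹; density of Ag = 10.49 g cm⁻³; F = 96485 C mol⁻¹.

Q = I·t = 31.40 × 51120 = 1605000 C; n(e⁻) = 16.64 mol.
n(Ag) = n(e⁻)/1 = 16.64 mol, so m = 16.64 × 107.87 = 1795 g.
Volume = m/ρ = 1795 / 10.49 = 171.1 cm³.
Thickness = V/A = 171.1 / 392 = 0.436 cm = 4360 μm.

4360 μm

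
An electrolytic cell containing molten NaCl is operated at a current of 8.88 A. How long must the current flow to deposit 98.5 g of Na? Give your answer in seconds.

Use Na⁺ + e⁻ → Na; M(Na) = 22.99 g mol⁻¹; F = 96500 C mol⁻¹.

46600 s

n(Na) = m/M = 98.5 / 22.99 = 4.284 mol.
Each Na atom requires 1 electron, so n(e⁻) = 1 × 4.284 = 4.284 mol.
Q = n(e⁻)·F = 4.284 × 96500 = 413500 C.
t = Q/I = 413500 / 8.880 A = 46560 s.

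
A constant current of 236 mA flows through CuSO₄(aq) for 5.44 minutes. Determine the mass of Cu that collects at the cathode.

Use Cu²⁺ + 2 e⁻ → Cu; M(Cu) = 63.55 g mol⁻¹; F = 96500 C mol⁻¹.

0.0254 g

Q = I·t = 0.2360 A × 326.40 s = 77.03 C.
n(e⁻) = Q/F = 77.03 / 96500 = 0.0007982 mol.
Cu²⁺ + 2 e⁻ → Cu, so n(Cu) = n(e⁻)/2 = 0.0003991 mol.
m = n·M = 0.0003991 × 63.55 = 0.0254 g.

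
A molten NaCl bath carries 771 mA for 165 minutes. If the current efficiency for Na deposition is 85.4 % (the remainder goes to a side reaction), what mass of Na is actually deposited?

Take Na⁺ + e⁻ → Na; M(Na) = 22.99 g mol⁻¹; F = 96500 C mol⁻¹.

Q = I·t = 0.7710 × 9900.0 = 7633 C.
n(e⁻) = 7633/96500 = 0.07910 mol; theoretically n(Na) = 0.07910/1 = 0.07910 mol, m_theo = 1.818 g.
At 85.4 % efficiency, m_actual = 0.854 × 1.818 = 1.55 g.

1.55 g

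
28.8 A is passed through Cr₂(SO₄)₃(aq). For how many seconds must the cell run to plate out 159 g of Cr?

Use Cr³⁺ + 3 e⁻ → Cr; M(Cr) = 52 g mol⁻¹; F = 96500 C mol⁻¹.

30700 s

n(Cr) = m/M = 159 / 52 = 3.058 mol.
Each Cr atom requires 3 electrons, so n(e⁻) = 3 × 3.058 = 9.173 mol.
Q = n(e⁻)·F = 9.173 × 96500 = 885200 C.
t = Q/I = 885200 / 28.80 A = 30740 s.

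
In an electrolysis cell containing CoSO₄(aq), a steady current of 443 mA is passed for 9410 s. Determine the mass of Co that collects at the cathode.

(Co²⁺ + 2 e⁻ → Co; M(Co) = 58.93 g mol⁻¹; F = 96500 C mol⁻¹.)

Q = I·t = 0.4430 A × 9410.0 s = 4169 C.
n(e⁻) = Q/F = 4169 / 96500 = 0.04320 mol.
Co²⁺ + 2 e⁻ → Co, so n(Co) = n(e⁻)/2 = 0.02160 mol.
m = n·M = 0.02160 × 58.93 = 1.27 g.

1.27 g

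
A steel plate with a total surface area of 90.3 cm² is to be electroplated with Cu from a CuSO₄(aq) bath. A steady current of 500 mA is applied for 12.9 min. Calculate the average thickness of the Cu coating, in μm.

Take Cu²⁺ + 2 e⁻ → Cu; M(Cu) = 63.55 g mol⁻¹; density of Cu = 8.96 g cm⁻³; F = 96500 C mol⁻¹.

1.57 μm

Q = I·t = 0.5000 × 774.00 = 387.0 C; n(e⁻) = 0.004010 mol.
n(Cu) = n(e⁻)/2 = 0.002005 mol, so m = 0.002005 × 63.55 = 0.1274 g.
Volume = m/ρ = 0.1274 / 8.96 = 0.01422 cm³.
Thickness = V/A = 0.01422 / 90.3 = 1.57 × 10⁻⁴ cm = 1.57 μm.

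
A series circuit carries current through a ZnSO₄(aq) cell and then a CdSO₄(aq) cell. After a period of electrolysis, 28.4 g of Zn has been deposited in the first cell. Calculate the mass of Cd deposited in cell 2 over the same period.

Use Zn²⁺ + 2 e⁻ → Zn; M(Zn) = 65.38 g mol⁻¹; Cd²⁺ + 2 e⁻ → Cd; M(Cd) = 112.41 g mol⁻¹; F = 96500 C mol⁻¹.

48.8 g

n(Zn) = 28.4 / 65.38 = 0.4344 mol.
Since Zn²⁺ + 2 e⁻ → Zn, n(e⁻) passed = 2 × 0.4344 = 0.8688 mol.
Cells in series carry the same charge, so the same 0.8688 mol of electrons passes through cell 2.
Cd²⁺ + 2 e⁻ → Cd, so n(Cd) = 0.8688 / 2 = 0.4344 mol.
m(Cd) = 0.4344 × 112.41 = 48.8 g.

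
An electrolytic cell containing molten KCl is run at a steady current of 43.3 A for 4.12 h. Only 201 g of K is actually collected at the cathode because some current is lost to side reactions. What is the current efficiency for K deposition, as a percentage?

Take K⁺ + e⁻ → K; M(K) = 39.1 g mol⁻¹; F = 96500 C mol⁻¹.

77.2 %

Q = I·t = 43.30 × 14832 = 642200 C; n(e⁻) = 642200/96500 = 6.655 mol.
Theoretical n(K) = n(e⁻)/1 = 6.655 mol, i.e. m_theo = 6.655 × 39.1 = 260.2 g.
Efficiency = m_actual / m_theo = 201 / 260.2 = 77.2 %.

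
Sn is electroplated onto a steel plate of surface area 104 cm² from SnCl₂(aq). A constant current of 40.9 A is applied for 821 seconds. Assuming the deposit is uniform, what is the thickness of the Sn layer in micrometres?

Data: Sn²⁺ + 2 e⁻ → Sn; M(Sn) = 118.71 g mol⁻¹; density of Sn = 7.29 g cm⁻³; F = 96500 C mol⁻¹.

Q = I·t = 40.90 × 821.00 = 33580 C; n(e⁻) = 0.3480 mol.
n(Sn) = n(e⁻)/2 = 0.1740 mol, so m = 0.1740 × 118.71 = 20.65 g.
Volume = m/ρ = 20.65 / 7.29 = 2.833 cm³.
Thickness = V/A = 2.833 / 104 = 0.0272 cm = 272 μm.

272 μm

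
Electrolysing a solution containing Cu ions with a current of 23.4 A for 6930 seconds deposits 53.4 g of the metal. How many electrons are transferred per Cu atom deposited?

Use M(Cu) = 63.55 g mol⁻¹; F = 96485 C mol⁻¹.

2

Q = I·t = 23.40 A × 6930.0 s = 162200 C, so n(e⁻) = 162200/96485 = 1.681 mol.
n(Cu) deposited = 53.4 / 63.55 = 0.8403 mol.
Electrons per atom = n(e⁻)/n(Cu) = 1.681 / 0.8403 = 2.00 ≈ 2, so the ion is Cu²⁺.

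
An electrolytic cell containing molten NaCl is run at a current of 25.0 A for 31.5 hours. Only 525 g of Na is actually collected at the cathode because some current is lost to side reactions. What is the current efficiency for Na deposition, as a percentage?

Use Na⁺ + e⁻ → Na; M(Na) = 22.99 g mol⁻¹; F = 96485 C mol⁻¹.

77.7 %

Q = I·t = 25.00 × 113400 = 2835000 C; n(e⁻) = 2835000/96485 = 29.38 mol.
Theoretical n(Na) = n(e⁻)/1 = 29.38 mol, i.e. m_theo = 29.38 × 22.99 = 675.5 g.
Efficiency = m_actual / m_theo = 525 / 675.5 = 77.7 %.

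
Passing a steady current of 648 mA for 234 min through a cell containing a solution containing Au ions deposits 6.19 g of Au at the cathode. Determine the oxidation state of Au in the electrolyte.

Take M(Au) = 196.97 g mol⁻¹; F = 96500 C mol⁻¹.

+3

Q = I·t = 0.6480 A × 14040 s = 9098 C, so n(e⁻) = 9098/96500 = 0.09428 mol.
n(Au) deposited = 6.19 / 196.97 = 0.03143 mol.
Electrons per atom = n(e⁻)/n(Au) = 0.09428 / 0.03143 = 3.00 ≈ 3, so the ion is Au³⁺.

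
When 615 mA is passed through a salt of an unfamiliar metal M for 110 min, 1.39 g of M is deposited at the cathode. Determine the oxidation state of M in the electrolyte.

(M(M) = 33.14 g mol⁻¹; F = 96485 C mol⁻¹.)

Q = I·t = 0.6150 A × 6600.0 s = 4059 C, so n(e⁻) = 4059/96485 = 0.04207 mol.
n(M) deposited = 1.39 / 33.14 = 0.04194 mol.
Electrons per atom = n(e⁻)/n(M) = 0.04207 / 0.04194 = 1.00 ≈ 1, so the ion is M⁺.

+1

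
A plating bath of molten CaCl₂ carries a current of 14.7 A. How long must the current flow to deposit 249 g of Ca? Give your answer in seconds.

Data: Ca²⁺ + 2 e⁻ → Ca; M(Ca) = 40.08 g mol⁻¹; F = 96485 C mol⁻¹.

n(Ca) = m/M = 249 / 40.08 = 6.213 mol.
Each Ca atom requires 2 electrons, so n(e⁻) = 2 × 6.213 = 12.43 mol.
Q = n(e⁻)·F = 12.43 × 96485 = 1199000 C.
t = Q/I = 1199000 / 14.70 A = 81550 s.

81600 s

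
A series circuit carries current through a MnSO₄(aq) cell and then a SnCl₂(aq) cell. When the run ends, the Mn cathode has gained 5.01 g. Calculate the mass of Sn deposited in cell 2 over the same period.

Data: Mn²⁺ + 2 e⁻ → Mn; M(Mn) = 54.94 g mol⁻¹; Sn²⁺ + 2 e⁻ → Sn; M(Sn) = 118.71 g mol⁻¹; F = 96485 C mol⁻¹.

10.8 g

n(Mn) = 5.01 / 54.94 = 0.09119 mol.
Since Mn²⁺ + 2 e⁻ → Mn, n(e⁻) passed = 2 × 0.09119 = 0.1824 mol.
Cells in series carry the same charge, so the same 0.1824 mol of electrons passes through cell 2.
Sn²⁺ + 2 e⁻ → Sn, so n(Sn) = 0.1824 / 2 = 0.09119 mol.
m(Sn) = 0.09119 × 118.71 = 10.8 g.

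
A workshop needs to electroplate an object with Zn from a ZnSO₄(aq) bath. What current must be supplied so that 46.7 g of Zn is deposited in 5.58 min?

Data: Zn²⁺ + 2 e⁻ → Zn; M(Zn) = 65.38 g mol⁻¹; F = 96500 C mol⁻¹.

n(Zn) = 46.7 / 65.38 = 0.7143 mol.
n(e⁻) = 2 × 0.7143 = 1.429 mol.
Q = n(e⁻)·F = 1.429 × 96500 = 137900 C.
I = Q/t = 137900 / 334.80 s = 412 A.

412 A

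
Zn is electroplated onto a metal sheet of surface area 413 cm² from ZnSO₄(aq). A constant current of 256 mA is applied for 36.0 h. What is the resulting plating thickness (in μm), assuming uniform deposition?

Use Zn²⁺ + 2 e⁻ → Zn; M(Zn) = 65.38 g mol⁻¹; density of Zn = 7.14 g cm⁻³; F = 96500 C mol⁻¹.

38.1 μm

Q = I·t = 0.2560 × 129600 = 33180 C; n(e⁻) = 0.3438 mol.
n(Zn) = n(e⁻)/2 = 0.1719 mol, so m = 0.1719 × 65.38 = 11.24 g.
Volume = m/ρ = 11.24 / 7.14 = 1.574 cm³.
Thickness = V/A = 1.574 / 413 = 0.00381 cm = 38.1 μm.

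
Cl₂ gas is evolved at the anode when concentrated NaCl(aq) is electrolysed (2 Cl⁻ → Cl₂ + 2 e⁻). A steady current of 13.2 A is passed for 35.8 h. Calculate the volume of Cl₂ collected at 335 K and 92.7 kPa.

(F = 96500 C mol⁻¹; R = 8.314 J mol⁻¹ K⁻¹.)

Q = I·t = 13.20 A × 128880 s = 1701000 C.
n(e⁻) = Q/F = 1701000 / 96500 = 17.63 mol.
2 electrons are transferred per Cl₂ molecule, so n(Cl₂) = 17.63 / 2 = 8.815 mol.
V = nRT/P = (8.815 × 8.314 × 335) / (92.7 × 10³ Pa) = 0.265 m³ = 265 L.

265 L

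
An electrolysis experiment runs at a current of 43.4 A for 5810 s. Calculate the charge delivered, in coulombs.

2.52 × 10⁵ C

Q = I·t = 43.40 A × 5810.0 s = 2.52 × 10⁵ C.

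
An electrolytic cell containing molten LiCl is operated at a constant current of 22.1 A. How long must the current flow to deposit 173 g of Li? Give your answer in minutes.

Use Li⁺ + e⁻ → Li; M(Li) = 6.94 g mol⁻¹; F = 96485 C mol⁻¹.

n(Li) = m/M = 173 / 6.94 = 24.93 mol.
Each Li atom requires 1 electron, so n(e⁻) = 1 × 24.93 = 24.93 mol.
Q = n(e⁻)·F = 24.93 × 96485 = 2405000 C.
t = Q/I = 2405000 / 22.10 A = 108800 s = 1810 min.

1810 min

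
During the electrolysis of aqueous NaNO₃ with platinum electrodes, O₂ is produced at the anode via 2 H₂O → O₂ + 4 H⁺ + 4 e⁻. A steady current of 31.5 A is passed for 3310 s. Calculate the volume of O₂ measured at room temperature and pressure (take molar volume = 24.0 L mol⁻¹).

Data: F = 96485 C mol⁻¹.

6.48 L

Q = I·t = 31.50 A × 3310.0 s = 104300 C.
n(e⁻) = Q/F = 104300 / 96485 = 1.081 mol.
4 electrons are transferred per O₂ molecule, so n(O₂) = 1.081 / 4 = 0.2702 mol.
V = n × V_m = 0.2702 × 24.0 = 6.48 L.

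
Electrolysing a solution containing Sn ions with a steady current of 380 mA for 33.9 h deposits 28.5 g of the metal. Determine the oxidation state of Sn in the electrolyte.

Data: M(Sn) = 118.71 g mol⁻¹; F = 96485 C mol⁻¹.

+2

Q = I·t = 0.3800 A × 122040 s = 46380 C, so n(e⁻) = 46380/96485 = 0.4806 mol.
n(Sn) deposited = 28.5 / 118.71 = 0.2401 mol.
Electrons per atom = n(e⁻)/n(Sn) = 0.4806 / 0.2401 = 2.00 ≈ 2, so the ion is Sn²⁺.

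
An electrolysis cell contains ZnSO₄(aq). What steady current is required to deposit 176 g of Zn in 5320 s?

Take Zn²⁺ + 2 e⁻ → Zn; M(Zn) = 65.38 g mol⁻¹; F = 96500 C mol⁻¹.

97.7 A

n(Zn) = 176 / 65.38 = 2.692 mol.
n(e⁻) = 2 × 2.692 = 5.384 mol.
Q = n(e⁻)·F = 5.384 × 96500 = 519500 C.
I = Q/t = 519500 / 5320.0 s = 97.7 A.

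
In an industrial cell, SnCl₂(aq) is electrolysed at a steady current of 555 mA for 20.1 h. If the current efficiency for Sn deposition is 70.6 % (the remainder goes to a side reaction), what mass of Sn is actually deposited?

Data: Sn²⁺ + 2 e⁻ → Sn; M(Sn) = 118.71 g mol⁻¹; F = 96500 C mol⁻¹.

17.4 g

Q = I·t = 0.5550 × 72360 = 40160 C.
n(e⁻) = 40160/96500 = 0.4162 mol; theoretically n(Sn) = 0.4162/2 = 0.2081 mol, m_theo = 24.70 g.
At 70.6 % efficiency, m_actual = 0.706 × 24.70 = 17.4 g.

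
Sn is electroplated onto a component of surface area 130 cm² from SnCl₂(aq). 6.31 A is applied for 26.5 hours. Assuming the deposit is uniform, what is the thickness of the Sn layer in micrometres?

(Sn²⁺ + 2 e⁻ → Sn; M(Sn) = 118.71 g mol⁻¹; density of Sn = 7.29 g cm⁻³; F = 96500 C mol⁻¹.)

3910 μm

Q = I·t = 6.310 × 95400 = 602000 C; n(e⁻) = 6.238 mol.
n(Sn) = n(e⁻)/2 = 3.119 mol, so m = 3.119 × 118.71 = 370.3 g.
Volume = m/ρ = 370.3 / 7.29 = 50.79 cm³.
Thickness = V/A = 50.79 / 130 = 0.391 cm = 3910 μm.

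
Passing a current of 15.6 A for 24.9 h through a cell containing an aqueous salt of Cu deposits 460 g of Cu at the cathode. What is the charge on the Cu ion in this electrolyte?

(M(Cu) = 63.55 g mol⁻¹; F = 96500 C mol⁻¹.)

+2

Q = I·t = 15.60 A × 89640 s = 1398000 C, so n(e⁻) = 1398000/96500 = 14.49 mol.
n(Cu) deposited = 460 / 63.55 = 7.238 mol.
Electrons per atom = n(e⁻)/n(Cu) = 14.49 / 7.238 = 2.00 ≈ 2, so the ion is Cu²⁺.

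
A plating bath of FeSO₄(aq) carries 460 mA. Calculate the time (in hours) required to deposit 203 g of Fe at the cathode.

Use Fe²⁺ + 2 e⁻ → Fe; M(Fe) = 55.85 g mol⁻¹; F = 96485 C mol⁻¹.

n(Fe) = m/M = 203 / 55.85 = 3.635 mol.
Each Fe atom requires 2 electrons, so n(e⁻) = 2 × 3.635 = 7.269 mol.
Q = n(e⁻)·F = 7.269 × 96485 = 701400 C.
t = Q/I = 701400 / 0.4600 A = 1525000 s = 424 h.

424 h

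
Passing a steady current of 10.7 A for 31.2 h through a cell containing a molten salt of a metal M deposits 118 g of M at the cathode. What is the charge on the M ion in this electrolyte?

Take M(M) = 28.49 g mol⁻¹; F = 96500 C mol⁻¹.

+3

Q = I·t = 10.70 A × 112320 s = 1202000 C, so n(e⁻) = 1202000/96500 = 12.45 mol.
n(M) deposited = 118 / 28.49 = 4.142 mol.
Electrons per atom = n(e⁻)/n(M) = 12.45 / 4.142 = 3.01 ≈ 3, so the ion is M³⁺.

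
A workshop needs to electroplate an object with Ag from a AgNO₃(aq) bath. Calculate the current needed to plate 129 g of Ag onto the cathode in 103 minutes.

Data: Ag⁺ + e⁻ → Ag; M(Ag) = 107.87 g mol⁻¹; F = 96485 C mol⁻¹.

18.7 A

n(Ag) = 129 / 107.87 = 1.196 mol.
n(e⁻) = 1 × 1.196 = 1.196 mol.
Q = n(e⁻)·F = 1.196 × 96485 = 115400 C.
I = Q/t = 115400 / 6180.0 s = 18.7 A.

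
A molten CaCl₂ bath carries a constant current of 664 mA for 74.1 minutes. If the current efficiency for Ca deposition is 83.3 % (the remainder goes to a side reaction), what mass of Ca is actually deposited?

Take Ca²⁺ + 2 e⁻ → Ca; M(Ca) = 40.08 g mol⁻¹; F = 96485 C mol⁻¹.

0.511 g

Q = I·t = 0.6640 × 4446.0 = 2952 C.
n(e⁻) = 2952/96485 = 0.03060 mol; theoretically n(Ca) = 0.03060/2 = 0.01530 mol, m_theo = 0.6132 g.
At 83.3 % efficiency, m_actual = 0.833 × 0.6132 = 0.511 g.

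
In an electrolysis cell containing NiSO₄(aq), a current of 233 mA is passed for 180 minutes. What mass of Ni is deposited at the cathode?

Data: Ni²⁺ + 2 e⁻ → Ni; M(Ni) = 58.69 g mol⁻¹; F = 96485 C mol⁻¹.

0.765 g

Q = I·t = 0.2330 A × 10800 s = 2516 C.
n(e⁻) = Q/F = 2516 / 96485 = 0.02608 mol.
Ni²⁺ + 2 e⁻ → Ni, so n(Ni) = n(e⁻)/2 = 0.01304 mol.
m = n·M = 0.01304 × 58.69 = 0.765 g.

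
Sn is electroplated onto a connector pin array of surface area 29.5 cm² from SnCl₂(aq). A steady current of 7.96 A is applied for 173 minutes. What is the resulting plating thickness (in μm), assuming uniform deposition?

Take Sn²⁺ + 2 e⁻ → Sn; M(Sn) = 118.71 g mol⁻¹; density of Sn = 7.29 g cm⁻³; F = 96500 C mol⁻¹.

2360 μm

Q = I·t = 7.960 × 10380 = 82620 C; n(e⁻) = 0.8562 mol.
n(Sn) = n(e⁻)/2 = 0.4281 mol, so m = 0.4281 × 118.71 = 50.82 g.
Volume = m/ρ = 50.82 / 7.29 = 6.971 cm³.
Thickness = V/A = 6.971 / 29.5 = 0.236 cm = 2360 μm.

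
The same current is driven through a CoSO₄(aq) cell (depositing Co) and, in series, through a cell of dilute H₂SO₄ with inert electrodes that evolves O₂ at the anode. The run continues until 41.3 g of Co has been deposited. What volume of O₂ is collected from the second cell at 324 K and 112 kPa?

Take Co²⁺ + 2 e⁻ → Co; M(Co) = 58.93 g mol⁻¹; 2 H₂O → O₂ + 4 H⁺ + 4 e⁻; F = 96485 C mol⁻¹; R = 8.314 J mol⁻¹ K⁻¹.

8.43 L

n(Co) = 41.3 / 58.93 = 0.7008 mol, so n(e⁻) = 2 × 0.7008 = 1.402 mol.
The cells are in series, so the same 1.402 mol of electrons passes through the second cell.
2 H₂O → O₂ + 4 H⁺ + 4 e⁻ — 4 mol e⁻ per mol O₂, so n(O₂) = 1.402/4 = 0.3504 mol.
V = nRT/P = (0.3504 × 8.314 × 324) / (112 × 10³) = 0.00843 m³ = 8.43 L.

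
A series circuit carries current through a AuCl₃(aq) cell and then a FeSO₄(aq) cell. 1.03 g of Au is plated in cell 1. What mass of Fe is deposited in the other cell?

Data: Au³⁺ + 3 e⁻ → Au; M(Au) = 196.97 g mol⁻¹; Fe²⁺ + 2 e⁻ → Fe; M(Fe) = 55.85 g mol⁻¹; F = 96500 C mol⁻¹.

n(Au) = 1.03 / 196.97 = 0.005229 mol.
Since Au³⁺ + 3 e⁻ → Au, n(e⁻) passed = 3 × 0.005229 = 0.01569 mol.
Cells in series carry the same charge, so the same 0.01569 mol of electrons passes through cell 2.
Fe²⁺ + 2 e⁻ → Fe, so n(Fe) = 0.01569 / 2 = 0.007844 mol.
m(Fe) = 0.007844 × 55.85 = 0.438 g.

0.438 g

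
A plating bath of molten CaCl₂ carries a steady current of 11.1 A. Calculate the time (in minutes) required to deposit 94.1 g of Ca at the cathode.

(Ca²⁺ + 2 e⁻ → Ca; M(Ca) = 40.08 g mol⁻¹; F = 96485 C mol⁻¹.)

680 min

n(Ca) = m/M = 94.1 / 40.08 = 2.348 mol.
Each Ca atom requires 2 electrons, so n(e⁻) = 2 × 2.348 = 4.696 mol.
Q = n(e⁻)·F = 4.696 × 96485 = 453100 C.
t = Q/I = 453100 / 11.10 A = 40820 s = 680 min.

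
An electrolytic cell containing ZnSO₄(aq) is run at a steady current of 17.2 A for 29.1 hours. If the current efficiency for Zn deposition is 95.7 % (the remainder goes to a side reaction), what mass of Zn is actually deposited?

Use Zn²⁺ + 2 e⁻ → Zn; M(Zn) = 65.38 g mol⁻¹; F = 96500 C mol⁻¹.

584 g

Q = I·t = 17.20 × 104760 = 1802000 C.
n(e⁻) = 1802000/96500 = 18.67 mol; theoretically n(Zn) = 18.67/2 = 9.336 mol, m_theo = 610.4 g.
At 95.7 % efficiency, m_actual = 0.957 × 610.4 = 584 g.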